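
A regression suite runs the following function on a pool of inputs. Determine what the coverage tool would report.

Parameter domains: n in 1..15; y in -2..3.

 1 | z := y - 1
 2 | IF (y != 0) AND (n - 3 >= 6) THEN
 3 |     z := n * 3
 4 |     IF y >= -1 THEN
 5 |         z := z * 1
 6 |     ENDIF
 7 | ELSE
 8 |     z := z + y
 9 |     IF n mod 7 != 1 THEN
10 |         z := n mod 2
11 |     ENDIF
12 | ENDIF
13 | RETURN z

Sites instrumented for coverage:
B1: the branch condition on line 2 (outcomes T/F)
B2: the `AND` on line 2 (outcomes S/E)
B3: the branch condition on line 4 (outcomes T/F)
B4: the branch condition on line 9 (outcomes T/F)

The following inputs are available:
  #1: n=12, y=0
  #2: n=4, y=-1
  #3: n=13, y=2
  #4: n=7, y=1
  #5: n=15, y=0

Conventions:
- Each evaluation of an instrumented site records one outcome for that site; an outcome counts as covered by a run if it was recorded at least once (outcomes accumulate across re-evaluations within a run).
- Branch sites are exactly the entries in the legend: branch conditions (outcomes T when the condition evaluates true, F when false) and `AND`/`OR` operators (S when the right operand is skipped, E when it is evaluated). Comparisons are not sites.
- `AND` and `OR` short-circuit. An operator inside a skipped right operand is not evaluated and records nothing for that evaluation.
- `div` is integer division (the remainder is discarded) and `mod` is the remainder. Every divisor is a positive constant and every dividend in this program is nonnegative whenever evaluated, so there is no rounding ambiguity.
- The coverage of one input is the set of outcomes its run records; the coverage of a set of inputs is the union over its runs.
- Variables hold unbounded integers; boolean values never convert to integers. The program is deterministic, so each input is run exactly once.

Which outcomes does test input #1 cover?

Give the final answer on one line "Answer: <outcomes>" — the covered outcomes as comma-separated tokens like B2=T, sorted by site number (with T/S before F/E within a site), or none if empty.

Running input #1 (n=12, y=0), event by event:
  B2->S, B1->F, B4->T
distinct outcomes covered: B1=F, B2=S, B4=T

Answer: B1=F, B2=S, B4=T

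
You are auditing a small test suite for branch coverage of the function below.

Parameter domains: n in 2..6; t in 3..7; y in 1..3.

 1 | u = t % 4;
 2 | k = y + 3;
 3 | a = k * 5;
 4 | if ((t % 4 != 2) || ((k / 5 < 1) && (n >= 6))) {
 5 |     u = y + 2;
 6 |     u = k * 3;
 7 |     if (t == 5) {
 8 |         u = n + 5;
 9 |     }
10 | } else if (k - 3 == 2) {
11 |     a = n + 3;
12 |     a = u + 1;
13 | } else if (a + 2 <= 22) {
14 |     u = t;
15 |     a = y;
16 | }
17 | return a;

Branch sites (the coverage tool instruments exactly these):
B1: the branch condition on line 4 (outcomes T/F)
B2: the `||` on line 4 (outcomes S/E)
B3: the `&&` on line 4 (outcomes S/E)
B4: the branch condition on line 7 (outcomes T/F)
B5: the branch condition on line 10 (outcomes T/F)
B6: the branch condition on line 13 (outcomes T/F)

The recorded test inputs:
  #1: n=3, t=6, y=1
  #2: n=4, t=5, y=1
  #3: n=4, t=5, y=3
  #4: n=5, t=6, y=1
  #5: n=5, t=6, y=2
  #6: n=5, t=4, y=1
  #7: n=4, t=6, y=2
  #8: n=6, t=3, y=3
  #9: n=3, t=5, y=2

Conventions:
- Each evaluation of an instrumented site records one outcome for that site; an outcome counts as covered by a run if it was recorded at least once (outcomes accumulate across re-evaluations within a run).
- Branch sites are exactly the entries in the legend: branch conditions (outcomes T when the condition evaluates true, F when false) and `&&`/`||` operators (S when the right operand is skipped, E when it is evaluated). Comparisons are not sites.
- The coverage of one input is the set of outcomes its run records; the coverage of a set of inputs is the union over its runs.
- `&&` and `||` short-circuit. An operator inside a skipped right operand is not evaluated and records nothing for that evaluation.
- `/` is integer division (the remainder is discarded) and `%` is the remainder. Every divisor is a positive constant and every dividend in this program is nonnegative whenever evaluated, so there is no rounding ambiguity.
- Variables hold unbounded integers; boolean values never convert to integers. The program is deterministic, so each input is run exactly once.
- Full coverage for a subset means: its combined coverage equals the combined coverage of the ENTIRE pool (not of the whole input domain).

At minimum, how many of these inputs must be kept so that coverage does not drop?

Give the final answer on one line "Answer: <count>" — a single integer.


test 1 (n=3, t=6, y=1) fires B2->E, B3->E, B1->F, B5->F, B6->T; hits B1=F, B2=E, B3=E, B5=F, B6=T
test 2 (n=4, t=5, y=1) fires B2->S, B1->T, B4->T; hits B1=T, B2=S, B4=T
test 3 (n=4, t=5, y=3) fires B2->S, B1->T, B4->T; hits B1=T, B2=S, B4=T
test 4 (n=5, t=6, y=1) fires B2->E, B3->E, B1->F, B5->F, B6->T; hits B1=F, B2=E, B3=E, B5=F, B6=T
test 5 (n=5, t=6, y=2) fires B2->E, B3->S, B1->F, B5->T; hits B1=F, B2=E, B3=S, B5=T
test 6 (n=5, t=4, y=1) fires B2->S, B1->T, B4->F; hits B1=T, B2=S, B4=F
test 7 (n=4, t=6, y=2) fires B2->E, B3->S, B1->F, B5->T; hits B1=F, B2=E, B3=S, B5=T
test 8 (n=6, t=3, y=3) fires B2->S, B1->T, B4->F; hits B1=T, B2=S, B4=F
test 9 (n=3, t=5, y=2) fires B2->S, B1->T, B4->T; hits B1=T, B2=S, B4=T
the full pool covers 11 outcomes: B1=T, B1=F, B2=S, B2=E, B3=S, B3=E, B4=T, B4=F, B5=T, B5=F, B6=T
size 1 is not enough: best union over all size-1 subsets is 5/11
size 2 is not enough: best union over all size-2 subsets is 8/11
size 3 is not enough: best union over all size-3 subsets is 10/11
at size 4, {1, 2, 5, 6} reaches all 11 outcomes; every lexicographically earlier size-4 subset fails
Answer: 4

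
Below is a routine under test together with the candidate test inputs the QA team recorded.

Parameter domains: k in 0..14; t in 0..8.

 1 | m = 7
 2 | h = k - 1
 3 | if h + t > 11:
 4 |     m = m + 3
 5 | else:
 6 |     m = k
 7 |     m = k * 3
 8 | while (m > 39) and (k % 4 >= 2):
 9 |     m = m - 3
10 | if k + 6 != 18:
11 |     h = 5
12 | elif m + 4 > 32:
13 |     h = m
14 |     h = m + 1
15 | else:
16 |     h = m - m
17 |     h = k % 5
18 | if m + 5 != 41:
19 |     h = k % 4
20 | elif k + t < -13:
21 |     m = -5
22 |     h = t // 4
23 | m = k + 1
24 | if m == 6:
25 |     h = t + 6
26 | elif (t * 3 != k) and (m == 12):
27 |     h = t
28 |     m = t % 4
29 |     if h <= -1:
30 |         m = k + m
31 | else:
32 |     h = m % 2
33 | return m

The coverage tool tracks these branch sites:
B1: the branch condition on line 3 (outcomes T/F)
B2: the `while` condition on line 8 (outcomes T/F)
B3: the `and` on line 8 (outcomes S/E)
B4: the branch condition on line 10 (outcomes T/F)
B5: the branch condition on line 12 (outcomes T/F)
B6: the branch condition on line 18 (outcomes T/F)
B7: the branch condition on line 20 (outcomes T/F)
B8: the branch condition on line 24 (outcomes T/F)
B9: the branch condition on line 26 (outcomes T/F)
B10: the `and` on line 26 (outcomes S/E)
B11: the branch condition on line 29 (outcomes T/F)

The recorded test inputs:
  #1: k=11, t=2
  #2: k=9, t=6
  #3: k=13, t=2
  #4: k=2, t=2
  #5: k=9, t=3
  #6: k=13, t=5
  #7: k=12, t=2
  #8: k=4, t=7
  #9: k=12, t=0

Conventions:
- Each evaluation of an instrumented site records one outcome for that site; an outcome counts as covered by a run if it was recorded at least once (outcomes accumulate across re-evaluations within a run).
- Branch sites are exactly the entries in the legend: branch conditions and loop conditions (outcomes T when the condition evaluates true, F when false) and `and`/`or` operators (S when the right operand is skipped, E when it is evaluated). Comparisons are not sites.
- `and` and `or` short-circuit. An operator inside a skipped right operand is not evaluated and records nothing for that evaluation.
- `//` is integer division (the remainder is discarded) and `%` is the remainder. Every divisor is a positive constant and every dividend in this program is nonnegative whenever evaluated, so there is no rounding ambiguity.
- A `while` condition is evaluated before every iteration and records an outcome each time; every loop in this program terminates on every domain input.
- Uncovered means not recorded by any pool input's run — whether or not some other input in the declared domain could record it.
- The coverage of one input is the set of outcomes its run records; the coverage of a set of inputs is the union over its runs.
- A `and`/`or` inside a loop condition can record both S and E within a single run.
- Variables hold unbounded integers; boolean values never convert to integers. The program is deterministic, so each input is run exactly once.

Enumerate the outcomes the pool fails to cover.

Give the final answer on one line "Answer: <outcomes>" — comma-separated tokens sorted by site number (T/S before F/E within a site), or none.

#1 (k=11, t=2) -> B1->T, B3->S, B2->F, B4->T, B6->T, B8->F, B10->E, B9->T, B11->F; covered: B1=T, B2=F, B3=S, B4=T, B6=T, B8=F, B9=T, B10=E, B11=F
#2 (k=9, t=6) -> B1->T, B3->S, B2->F, B4->T, B6->T, B8->F, B10->E, B9->F; covered: B1=T, B2=F, B3=S, B4=T, B6=T, B8=F, B9=F, B10=E
#3 (k=13, t=2) -> B1->T, B3->S, B2->F, B4->T, B6->T, B8->F, B10->E, B9->F; covered: B1=T, B2=F, B3=S, B4=T, B6=T, B8=F, B9=F, B10=E
#4 (k=2, t=2) -> B1->F, B3->S, B2->F, B4->T, B6->T, B8->F, B10->E, B9->F; covered: B1=F, B2=F, B3=S, B4=T, B6=T, B8=F, B9=F, B10=E
#5 (k=9, t=3) -> B1->F, B3->S, B2->F, B4->T, B6->T, B8->F, B10->S, B9->F; covered: B1=F, B2=F, B3=S, B4=T, B6=T, B8=F, B9=F, B10=S
#6 (k=13, t=5) -> B1->T, B3->S, B2->F, B4->T, B6->T, B8->F, B10->E, B9->F; covered: B1=T, B2=F, B3=S, B4=T, B6=T, B8=F, B9=F, B10=E
#7 (k=12, t=2) -> B1->T, B3->S, B2->F, B4->F, B5->F, B6->T, B8->F, B10->E, B9->F; covered: B1=T, B2=F, B3=S, B4=F, B5=F, B6=T, B8=F, B9=F, B10=E
#8 (k=4, t=7) -> B1->F, B3->S, B2->F, B4->T, B6->T, B8->F, B10->E, B9->F; covered: B1=F, B2=F, B3=S, B4=T, B6=T, B8=F, B9=F, B10=E
#9 (k=12, t=0) -> B1->F, B3->S, B2->F, B4->F, B5->T, B6->F, B7->F, B8->F, B10->E, B9->F; covered: B1=F, B2=F, B3=S, B4=F, B5=T, B6=F, B7=F, B8=F, B9=F, B10=E
union over the pool: B1=T, B1=F, B2=F, B3=S, B4=T, B4=F, B5=T, B5=F, B6=T, B6=F, B7=F, B8=F, B9=T, B9=F, B10=S, B10=E, B11=F
uncovered (5 of 22): B2=T, B3=E, B7=T, B8=T, B11=T

Answer: B2=T, B3=E, B7=T, B8=T, B11=T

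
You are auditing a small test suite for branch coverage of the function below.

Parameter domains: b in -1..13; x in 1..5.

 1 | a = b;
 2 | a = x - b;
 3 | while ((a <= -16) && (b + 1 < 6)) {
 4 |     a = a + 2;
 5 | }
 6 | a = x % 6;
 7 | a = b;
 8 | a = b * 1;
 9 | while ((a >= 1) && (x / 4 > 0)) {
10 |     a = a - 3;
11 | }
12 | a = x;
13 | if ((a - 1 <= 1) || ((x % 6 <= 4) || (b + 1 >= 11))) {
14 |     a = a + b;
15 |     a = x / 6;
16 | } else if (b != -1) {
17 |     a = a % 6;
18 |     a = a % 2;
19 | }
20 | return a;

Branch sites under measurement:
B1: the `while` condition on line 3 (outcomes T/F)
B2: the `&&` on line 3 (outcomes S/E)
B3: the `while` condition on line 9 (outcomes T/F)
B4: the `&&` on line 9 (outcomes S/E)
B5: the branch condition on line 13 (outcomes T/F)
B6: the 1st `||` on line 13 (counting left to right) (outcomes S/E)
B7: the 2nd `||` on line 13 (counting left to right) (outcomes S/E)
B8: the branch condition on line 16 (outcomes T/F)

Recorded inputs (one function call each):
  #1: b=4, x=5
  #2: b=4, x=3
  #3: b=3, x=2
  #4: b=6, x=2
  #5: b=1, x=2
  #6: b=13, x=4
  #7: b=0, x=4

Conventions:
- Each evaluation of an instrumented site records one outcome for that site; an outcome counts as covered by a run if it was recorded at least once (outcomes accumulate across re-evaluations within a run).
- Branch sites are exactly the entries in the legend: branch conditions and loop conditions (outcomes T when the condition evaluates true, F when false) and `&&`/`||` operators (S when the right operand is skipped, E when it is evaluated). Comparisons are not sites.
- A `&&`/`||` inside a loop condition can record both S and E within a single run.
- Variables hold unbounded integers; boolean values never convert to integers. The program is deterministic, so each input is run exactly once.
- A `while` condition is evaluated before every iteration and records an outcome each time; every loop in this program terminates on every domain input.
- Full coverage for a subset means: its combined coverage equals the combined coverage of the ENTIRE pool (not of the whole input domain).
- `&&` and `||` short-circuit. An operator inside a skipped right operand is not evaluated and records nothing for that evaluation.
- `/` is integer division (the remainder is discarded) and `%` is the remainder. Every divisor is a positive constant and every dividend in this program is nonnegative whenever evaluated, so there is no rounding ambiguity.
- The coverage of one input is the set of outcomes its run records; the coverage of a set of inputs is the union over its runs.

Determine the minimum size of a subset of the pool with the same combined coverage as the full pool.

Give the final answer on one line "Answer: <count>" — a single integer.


test 1 (b=4, x=5) fires B2->S, B1->F, B4->E, B3->T, B4->E, B3->T, B4->S, B3->F, B6->E, B7->E, B5->F, B8->T; hits B1=F, B2=S, B3=T, B3=F, B4=S, B4=E, B5=F, B6=E, B7=E, B8=T
test 2 (b=4, x=3) fires B2->S, B1->F, B4->E, B3->F, B6->E, B7->S, B5->T; hits B1=F, B2=S, B3=F, B4=E, B5=T, B6=E, B7=S
test 3 (b=3, x=2) fires B2->S, B1->F, B4->E, B3->F, B6->S, B5->T; hits B1=F, B2=S, B3=F, B4=E, B5=T, B6=S
test 4 (b=6, x=2) fires B2->S, B1->F, B4->E, B3->F, B6->S, B5->T; hits B1=F, B2=S, B3=F, B4=E, B5=T, B6=S
test 5 (b=1, x=2) fires B2->S, B1->F, B4->E, B3->F, B6->S, B5->T; hits B1=F, B2=S, B3=F, B4=E, B5=T, B6=S
test 6 (b=13, x=4) fires B2->S, B1->F, B4->E, B3->T, B4->E, B3->T, B4->E, B3->T, B4->E, B3->T, B4->E, B3->T, B4->S, B3->F, ...; hits B1=F, B2=S, B3=T, B3=F, B4=S, B4=E, B5=T, B6=E, B7=S
test 7 (b=0, x=4) fires B2->S, B1->F, B4->S, B3->F, B6->E, B7->S, B5->T; hits B1=F, B2=S, B3=F, B4=S, B5=T, B6=E, B7=S
the full pool covers 13 outcomes: B1=F, B2=S, B3=T, B3=F, B4=S, B4=E, B5=T, B5=F, B6=S, B6=E, B7=S, B7=E, B8=T
checked all size-1 subsets: none covers 13 outcomes (max 10/13)
checked all size-2 subsets: none covers 13 outcomes (max 12/13)
at size 3, {1, 2, 3} reaches all 13 outcomes; every lexicographically earlier size-3 subset fails
Answer: 3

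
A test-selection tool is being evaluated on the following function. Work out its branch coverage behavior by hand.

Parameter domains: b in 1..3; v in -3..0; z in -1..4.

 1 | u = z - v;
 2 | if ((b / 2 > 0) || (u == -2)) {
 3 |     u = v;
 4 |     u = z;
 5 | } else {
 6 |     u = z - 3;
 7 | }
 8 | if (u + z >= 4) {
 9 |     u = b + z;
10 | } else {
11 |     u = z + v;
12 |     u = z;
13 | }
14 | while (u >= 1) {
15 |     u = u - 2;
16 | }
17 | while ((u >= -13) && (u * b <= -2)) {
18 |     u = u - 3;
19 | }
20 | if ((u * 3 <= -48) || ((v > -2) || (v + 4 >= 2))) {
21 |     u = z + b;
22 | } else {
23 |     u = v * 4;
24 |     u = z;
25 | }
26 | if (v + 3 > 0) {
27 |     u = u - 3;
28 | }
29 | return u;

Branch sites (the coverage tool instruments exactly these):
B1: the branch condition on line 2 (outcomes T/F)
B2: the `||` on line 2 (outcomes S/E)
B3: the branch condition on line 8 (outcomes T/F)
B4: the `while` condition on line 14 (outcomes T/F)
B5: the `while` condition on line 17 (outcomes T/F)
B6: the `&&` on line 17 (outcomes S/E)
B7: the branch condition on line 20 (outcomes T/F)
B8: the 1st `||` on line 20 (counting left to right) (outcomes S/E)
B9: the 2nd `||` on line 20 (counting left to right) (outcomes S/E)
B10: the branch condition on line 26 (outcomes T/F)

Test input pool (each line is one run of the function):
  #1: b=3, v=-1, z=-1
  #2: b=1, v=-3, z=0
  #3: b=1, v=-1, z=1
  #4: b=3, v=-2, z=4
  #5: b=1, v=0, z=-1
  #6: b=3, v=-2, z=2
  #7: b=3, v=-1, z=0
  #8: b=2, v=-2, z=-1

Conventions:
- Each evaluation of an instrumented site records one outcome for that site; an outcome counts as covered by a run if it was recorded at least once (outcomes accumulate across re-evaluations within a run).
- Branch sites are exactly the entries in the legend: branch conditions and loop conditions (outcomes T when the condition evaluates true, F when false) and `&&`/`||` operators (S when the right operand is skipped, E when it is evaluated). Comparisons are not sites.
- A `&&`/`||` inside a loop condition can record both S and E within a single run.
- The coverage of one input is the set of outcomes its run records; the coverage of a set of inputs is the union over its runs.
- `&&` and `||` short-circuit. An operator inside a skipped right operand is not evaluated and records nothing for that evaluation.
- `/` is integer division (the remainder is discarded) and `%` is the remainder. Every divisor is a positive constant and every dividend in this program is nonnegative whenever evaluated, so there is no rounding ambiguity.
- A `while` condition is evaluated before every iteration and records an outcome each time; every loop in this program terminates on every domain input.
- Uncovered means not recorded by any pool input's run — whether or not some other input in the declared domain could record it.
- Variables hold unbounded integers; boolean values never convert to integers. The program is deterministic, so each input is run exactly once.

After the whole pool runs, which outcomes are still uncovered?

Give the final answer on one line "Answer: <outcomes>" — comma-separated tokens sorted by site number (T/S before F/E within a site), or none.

input #1 (b=3, v=-1, z=-1): events B2->S, B1->T, B3->F, B4->F, B6->E, B5->T, B6->E, B5->T, B6->E, B5->T, B6->E, B5->T, B6->E, B5->T, ...; covers B1=T, B2=S, B3=F, B4=F, B5=T, B5=F, B6=S, B6=E, B7=T, B8=S, B10=T
input #2 (b=1, v=-3, z=0): events B2->E, B1->F, B3->F, B4->F, B6->E, B5->F, B8->E, B9->E, B7->F, B10->F; covers B1=F, B2=E, B3=F, B4=F, B5=F, B6=E, B7=F, B8=E, B9=E, B10=F
input #3 (b=1, v=-1, z=1): events B2->E, B1->F, B3->F, B4->T, B4->F, B6->E, B5->F, B8->E, B9->S, B7->T, B10->T; covers B1=F, B2=E, B3=F, B4=T, B4=F, B5=F, B6=E, B7=T, B8=E, B9=S, B10=T
input #4 (b=3, v=-2, z=4): events B2->S, B1->T, B3->T, B4->T, B4->T, B4->T, B4->T, B4->F, B6->E, B5->T, B6->E, B5->T, B6->E, B5->T, ...; covers B1=T, B2=S, B3=T, B4=T, B4=F, B5=T, B5=F, B6=S, B6=E, B7=T, B8=S, B10=T
input #5 (b=1, v=0, z=-1): events B2->E, B1->F, B3->F, B4->F, B6->E, B5->F, B8->E, B9->S, B7->T, B10->T; covers B1=F, B2=E, B3=F, B4=F, B5=F, B6=E, B7=T, B8=E, B9=S, B10=T
input #6 (b=3, v=-2, z=2): events B2->S, B1->T, B3->T, B4->T, B4->T, B4->T, B4->F, B6->E, B5->T, B6->E, B5->T, B6->E, B5->T, B6->E, ...; covers B1=T, B2=S, B3=T, B4=T, B4=F, B5=T, B5=F, B6=S, B6=E, B7=T, B8=S, B10=T
input #7 (b=3, v=-1, z=0): events B2->S, B1->T, B3->F, B4->F, B6->E, B5->F, B8->E, B9->S, B7->T, B10->T; covers B1=T, B2=S, B3=F, B4=F, B5=F, B6=E, B7=T, B8=E, B9=S, B10=T
input #8 (b=2, v=-2, z=-1): events B2->S, B1->T, B3->F, B4->F, B6->E, B5->T, B6->E, B5->T, B6->E, B5->T, B6->E, B5->T, B6->E, B5->T, ...; covers B1=T, B2=S, B3=F, B4=F, B5=T, B5=F, B6=S, B6=E, B7=T, B8=S, B10=T
union over the pool: B1=T, B1=F, B2=S, B2=E, B3=T, B3=F, B4=T, B4=F, B5=T, B5=F, B6=S, B6=E, B7=T, B7=F, B8=S, B8=E, B9=S, B9=E, B10=T, B10=F
uncovered (0 of 20): none

Answer: none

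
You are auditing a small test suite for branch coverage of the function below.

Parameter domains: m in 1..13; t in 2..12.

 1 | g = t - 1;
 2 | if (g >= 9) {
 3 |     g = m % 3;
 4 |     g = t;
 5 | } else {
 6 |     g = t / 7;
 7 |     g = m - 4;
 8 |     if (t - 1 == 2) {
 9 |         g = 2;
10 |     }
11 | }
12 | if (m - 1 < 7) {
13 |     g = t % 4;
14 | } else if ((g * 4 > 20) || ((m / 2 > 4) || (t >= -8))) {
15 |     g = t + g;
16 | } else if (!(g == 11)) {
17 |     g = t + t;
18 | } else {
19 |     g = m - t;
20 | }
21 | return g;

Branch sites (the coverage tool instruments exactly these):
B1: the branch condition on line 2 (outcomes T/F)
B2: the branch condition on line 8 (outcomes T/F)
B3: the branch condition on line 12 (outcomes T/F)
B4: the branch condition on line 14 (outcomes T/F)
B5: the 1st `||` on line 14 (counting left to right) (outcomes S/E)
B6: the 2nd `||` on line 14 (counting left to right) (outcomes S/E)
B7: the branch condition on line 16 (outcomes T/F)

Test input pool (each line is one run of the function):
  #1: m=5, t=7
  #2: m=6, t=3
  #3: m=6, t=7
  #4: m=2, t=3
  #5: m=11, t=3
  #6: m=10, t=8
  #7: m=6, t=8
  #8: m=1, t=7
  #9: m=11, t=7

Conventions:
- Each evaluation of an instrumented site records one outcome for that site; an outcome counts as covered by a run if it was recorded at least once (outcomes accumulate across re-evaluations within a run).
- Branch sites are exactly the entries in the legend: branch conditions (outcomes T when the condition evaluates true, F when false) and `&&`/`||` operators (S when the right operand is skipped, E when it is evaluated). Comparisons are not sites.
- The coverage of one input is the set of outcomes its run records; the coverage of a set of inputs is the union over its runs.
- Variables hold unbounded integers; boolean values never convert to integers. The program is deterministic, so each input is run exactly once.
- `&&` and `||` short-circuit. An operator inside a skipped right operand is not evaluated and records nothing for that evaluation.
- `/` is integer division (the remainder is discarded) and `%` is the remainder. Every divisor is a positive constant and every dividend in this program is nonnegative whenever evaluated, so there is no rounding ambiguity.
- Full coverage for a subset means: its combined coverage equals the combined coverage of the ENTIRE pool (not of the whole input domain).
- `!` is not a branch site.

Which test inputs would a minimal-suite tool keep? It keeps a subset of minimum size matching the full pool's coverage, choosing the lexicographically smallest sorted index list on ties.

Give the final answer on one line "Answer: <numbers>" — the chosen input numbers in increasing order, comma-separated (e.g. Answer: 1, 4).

test 1 (m=5, t=7) fires B1->F, B2->F, B3->T; hits B1=F, B2=F, B3=T
test 2 (m=6, t=3) fires B1->F, B2->T, B3->T; hits B1=F, B2=T, B3=T
test 3 (m=6, t=7) fires B1->F, B2->F, B3->T; hits B1=F, B2=F, B3=T
test 4 (m=2, t=3) fires B1->F, B2->T, B3->T; hits B1=F, B2=T, B3=T
test 5 (m=11, t=3) fires B1->F, B2->T, B3->F, B5->E, B6->S, B4->T; hits B1=F, B2=T, B3=F, B4=T, B5=E, B6=S
test 6 (m=10, t=8) fires B1->F, B2->F, B3->F, B5->S, B4->T; hits B1=F, B2=F, B3=F, B4=T, B5=S
test 7 (m=6, t=8) fires B1->F, B2->F, B3->T; hits B1=F, B2=F, B3=T
test 8 (m=1, t=7) fires B1->F, B2->F, B3->T; hits B1=F, B2=F, B3=T
test 9 (m=11, t=7) fires B1->F, B2->F, B3->F, B5->S, B4->T; hits B1=F, B2=F, B3=F, B4=T, B5=S
pool-wide coverage (9 outcomes): B1=F, B2=T, B2=F, B3=T, B3=F, B4=T, B5=S, B5=E, B6=S
every size-1 subset falls short of the 9 outcomes (best: 6/9)
every size-2 subset falls short of the 9 outcomes (best: 8/9)
size 3: inputs {1, 5, 6} cover all 9 outcomes, and no lexicographically smaller subset of this size does

Answer: 1, 5, 6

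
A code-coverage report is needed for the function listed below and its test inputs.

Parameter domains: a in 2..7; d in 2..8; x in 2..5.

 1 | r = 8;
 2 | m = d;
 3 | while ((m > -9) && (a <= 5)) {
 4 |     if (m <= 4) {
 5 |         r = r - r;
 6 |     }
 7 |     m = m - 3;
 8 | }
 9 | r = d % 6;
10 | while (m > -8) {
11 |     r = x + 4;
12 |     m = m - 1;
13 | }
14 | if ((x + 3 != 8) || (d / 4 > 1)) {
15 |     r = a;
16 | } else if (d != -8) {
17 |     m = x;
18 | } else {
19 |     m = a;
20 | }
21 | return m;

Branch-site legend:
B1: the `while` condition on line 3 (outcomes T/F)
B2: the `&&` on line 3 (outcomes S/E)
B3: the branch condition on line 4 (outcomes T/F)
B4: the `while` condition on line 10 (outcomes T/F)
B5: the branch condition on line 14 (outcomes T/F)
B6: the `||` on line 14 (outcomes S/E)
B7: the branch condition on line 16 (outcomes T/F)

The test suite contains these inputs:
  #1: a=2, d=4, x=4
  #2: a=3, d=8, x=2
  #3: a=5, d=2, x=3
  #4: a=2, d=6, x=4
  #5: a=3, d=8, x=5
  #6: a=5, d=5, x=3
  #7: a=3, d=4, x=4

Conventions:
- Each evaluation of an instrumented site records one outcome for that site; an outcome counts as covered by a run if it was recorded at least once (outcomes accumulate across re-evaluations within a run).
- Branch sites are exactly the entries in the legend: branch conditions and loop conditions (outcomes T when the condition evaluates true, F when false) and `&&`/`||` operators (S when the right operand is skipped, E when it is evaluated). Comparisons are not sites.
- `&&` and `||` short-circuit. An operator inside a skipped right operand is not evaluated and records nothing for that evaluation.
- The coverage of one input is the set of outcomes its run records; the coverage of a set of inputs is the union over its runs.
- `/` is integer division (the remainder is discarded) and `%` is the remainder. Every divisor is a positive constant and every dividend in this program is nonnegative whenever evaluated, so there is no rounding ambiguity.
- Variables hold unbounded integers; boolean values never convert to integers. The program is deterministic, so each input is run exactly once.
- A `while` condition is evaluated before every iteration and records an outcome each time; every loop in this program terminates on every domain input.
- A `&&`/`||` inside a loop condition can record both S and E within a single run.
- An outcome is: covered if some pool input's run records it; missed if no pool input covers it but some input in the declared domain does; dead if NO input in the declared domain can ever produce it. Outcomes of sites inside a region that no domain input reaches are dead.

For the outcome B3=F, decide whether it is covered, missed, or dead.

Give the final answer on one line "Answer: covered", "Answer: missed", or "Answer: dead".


B3=F is recorded by pool input(s) 2, 4, 5, 6 -> covered
Answer: covered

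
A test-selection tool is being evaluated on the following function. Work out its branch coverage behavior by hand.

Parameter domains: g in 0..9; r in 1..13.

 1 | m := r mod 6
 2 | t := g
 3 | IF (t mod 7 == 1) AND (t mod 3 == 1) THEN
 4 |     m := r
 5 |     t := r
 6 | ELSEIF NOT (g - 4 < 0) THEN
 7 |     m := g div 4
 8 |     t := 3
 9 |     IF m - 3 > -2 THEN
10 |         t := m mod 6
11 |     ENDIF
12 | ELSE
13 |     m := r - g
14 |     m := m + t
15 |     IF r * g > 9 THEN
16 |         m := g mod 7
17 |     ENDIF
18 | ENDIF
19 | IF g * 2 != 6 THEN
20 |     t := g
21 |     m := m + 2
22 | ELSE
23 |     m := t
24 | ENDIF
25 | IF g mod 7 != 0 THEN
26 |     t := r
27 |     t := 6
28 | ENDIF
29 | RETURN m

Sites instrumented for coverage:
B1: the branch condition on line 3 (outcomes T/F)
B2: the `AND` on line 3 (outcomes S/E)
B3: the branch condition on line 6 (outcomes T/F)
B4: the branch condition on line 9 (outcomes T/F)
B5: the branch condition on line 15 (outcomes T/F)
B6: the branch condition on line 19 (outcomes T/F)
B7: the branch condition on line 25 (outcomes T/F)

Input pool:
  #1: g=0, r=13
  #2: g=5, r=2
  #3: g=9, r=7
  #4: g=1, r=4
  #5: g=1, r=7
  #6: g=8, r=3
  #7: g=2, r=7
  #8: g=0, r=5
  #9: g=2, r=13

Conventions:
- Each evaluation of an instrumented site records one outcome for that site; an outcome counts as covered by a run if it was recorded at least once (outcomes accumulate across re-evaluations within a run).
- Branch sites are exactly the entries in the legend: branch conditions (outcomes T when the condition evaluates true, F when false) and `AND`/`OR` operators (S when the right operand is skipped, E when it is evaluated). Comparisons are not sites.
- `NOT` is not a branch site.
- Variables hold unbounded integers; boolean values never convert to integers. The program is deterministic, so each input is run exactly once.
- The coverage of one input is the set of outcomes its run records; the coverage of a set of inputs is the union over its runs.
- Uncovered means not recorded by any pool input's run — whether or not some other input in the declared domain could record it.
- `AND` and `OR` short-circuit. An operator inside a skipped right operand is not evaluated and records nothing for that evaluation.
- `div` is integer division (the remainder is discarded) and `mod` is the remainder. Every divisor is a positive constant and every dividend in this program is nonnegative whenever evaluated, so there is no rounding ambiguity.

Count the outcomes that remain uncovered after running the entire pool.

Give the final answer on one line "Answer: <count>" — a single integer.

#1 (g=0, r=13) -> B2->S, B1->F, B3->F, B5->F, B6->T, B7->F; covered: B1=F, B2=S, B3=F, B5=F, B6=T, B7=F
#2 (g=5, r=2) -> B2->S, B1->F, B3->T, B4->F, B6->T, B7->T; covered: B1=F, B2=S, B3=T, B4=F, B6=T, B7=T
#3 (g=9, r=7) -> B2->S, B1->F, B3->T, B4->T, B6->T, B7->T; covered: B1=F, B2=S, B3=T, B4=T, B6=T, B7=T
#4 (g=1, r=4) -> B2->E, B1->T, B6->T, B7->T; covered: B1=T, B2=E, B6=T, B7=T
#5 (g=1, r=7) -> B2->E, B1->T, B6->T, B7->T; covered: B1=T, B2=E, B6=T, B7=T
#6 (g=8, r=3) -> B2->E, B1->F, B3->T, B4->T, B6->T, B7->T; covered: B1=F, B2=E, B3=T, B4=T, B6=T, B7=T
#7 (g=2, r=7) -> B2->S, B1->F, B3->F, B5->T, B6->T, B7->T; covered: B1=F, B2=S, B3=F, B5=T, B6=T, B7=T
#8 (g=0, r=5) -> B2->S, B1->F, B3->F, B5->F, B6->T, B7->F; covered: B1=F, B2=S, B3=F, B5=F, B6=T, B7=F
#9 (g=2, r=13) -> B2->S, B1->F, B3->F, B5->T, B6->T, B7->T; covered: B1=F, B2=S, B3=F, B5=T, B6=T, B7=T
union over the pool: B1=T, B1=F, B2=S, B2=E, B3=T, B3=F, B4=T, B4=F, B5=T, B5=F, B6=T, B7=T, B7=F
uncovered (1 of 14): B6=F

Answer: 1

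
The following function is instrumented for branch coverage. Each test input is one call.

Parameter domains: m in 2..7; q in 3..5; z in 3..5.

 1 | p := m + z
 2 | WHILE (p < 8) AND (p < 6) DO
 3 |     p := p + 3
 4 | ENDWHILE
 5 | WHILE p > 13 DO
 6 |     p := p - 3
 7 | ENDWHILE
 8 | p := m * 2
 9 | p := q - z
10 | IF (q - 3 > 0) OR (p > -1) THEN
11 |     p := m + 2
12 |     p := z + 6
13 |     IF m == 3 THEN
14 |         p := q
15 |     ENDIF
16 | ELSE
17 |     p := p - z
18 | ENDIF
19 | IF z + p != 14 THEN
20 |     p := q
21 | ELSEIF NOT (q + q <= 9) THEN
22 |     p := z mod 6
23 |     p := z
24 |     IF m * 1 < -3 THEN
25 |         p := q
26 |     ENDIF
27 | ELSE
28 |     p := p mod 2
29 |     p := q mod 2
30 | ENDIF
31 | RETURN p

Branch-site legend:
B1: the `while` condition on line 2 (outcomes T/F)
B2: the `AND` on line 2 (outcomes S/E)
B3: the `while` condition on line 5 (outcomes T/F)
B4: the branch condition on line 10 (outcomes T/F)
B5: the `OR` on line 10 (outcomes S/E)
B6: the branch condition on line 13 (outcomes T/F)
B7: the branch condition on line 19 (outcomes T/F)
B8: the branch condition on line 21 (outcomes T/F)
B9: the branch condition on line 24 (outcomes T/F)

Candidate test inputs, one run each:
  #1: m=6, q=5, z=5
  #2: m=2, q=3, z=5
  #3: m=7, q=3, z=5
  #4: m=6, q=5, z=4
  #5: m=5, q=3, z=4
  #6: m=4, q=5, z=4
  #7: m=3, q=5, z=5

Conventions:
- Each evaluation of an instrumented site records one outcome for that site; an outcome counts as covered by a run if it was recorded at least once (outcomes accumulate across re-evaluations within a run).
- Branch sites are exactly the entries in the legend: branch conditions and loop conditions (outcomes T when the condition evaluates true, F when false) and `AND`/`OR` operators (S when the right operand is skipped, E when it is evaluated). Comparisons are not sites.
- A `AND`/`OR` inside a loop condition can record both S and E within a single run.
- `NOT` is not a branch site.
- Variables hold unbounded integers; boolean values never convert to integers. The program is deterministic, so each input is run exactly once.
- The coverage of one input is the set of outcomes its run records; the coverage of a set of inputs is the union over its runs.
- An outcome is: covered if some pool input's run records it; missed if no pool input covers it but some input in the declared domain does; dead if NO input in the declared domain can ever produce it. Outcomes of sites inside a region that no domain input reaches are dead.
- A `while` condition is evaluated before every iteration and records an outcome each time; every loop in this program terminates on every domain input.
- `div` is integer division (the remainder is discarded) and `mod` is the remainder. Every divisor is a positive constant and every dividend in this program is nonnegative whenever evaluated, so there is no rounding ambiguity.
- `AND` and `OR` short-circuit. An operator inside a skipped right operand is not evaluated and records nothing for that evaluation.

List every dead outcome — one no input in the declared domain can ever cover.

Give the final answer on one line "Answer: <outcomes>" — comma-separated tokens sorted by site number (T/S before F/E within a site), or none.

running all 54 domain inputs and tallying outcomes:
  B3=T: no domain input ever produces it -> dead
  B9=T: no domain input ever produces it -> dead
  reachable outcomes have witnesses, e.g. B1=T (e.g. m=2, q=3, z=3), B1=F (e.g. m=2, q=3, z=3), B2=S (e.g. m=2, q=3, z=3), B2=E (e.g. m=2, q=3, z=3)

Answer: B3=T, B9=T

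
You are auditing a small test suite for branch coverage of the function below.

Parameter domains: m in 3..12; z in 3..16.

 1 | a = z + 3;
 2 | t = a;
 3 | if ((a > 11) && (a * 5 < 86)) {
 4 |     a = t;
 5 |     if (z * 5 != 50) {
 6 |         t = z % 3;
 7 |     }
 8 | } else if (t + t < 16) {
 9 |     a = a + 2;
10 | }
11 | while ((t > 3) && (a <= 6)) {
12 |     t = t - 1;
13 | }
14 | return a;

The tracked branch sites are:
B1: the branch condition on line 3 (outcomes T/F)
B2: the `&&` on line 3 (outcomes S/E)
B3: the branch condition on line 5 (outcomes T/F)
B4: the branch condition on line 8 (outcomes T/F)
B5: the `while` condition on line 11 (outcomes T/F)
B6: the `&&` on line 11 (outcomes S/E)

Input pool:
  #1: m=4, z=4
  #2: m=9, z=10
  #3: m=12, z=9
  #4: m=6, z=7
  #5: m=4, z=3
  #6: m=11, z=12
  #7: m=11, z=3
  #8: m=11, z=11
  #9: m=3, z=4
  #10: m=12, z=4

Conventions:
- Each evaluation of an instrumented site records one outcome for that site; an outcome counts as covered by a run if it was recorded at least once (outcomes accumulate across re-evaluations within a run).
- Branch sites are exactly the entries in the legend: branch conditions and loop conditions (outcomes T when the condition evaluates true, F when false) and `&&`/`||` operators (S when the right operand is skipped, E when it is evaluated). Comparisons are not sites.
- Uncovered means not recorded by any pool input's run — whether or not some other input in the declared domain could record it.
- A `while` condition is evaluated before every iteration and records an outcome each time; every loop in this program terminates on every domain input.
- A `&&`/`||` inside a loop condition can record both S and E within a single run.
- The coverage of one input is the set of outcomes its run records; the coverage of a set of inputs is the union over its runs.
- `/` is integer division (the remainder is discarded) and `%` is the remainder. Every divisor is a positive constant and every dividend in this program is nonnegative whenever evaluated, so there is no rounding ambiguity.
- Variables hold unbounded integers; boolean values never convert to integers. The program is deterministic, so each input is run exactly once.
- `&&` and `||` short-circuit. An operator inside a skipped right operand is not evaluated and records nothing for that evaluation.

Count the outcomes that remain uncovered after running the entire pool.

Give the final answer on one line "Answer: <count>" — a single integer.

test 1 (m=4, z=4) fires B2->S, B1->F, B4->T, B6->E, B5->F; hits B1=F, B2=S, B4=T, B5=F, B6=E
test 2 (m=9, z=10) fires B2->E, B1->T, B3->F, B6->E, B5->F; hits B1=T, B2=E, B3=F, B5=F, B6=E
test 3 (m=12, z=9) fires B2->E, B1->T, B3->T, B6->S, B5->F; hits B1=T, B2=E, B3=T, B5=F, B6=S
test 4 (m=6, z=7) fires B2->S, B1->F, B4->F, B6->E, B5->F; hits B1=F, B2=S, B4=F, B5=F, B6=E
test 5 (m=4, z=3) fires B2->S, B1->F, B4->T, B6->E, B5->F; hits B1=F, B2=S, B4=T, B5=F, B6=E
test 6 (m=11, z=12) fires B2->E, B1->T, B3->T, B6->S, B5->F; hits B1=T, B2=E, B3=T, B5=F, B6=S
test 7 (m=11, z=3) fires B2->S, B1->F, B4->T, B6->E, B5->F; hits B1=F, B2=S, B4=T, B5=F, B6=E
test 8 (m=11, z=11) fires B2->E, B1->T, B3->T, B6->S, B5->F; hits B1=T, B2=E, B3=T, B5=F, B6=S
test 9 (m=3, z=4) fires B2->S, B1->F, B4->T, B6->E, B5->F; hits B1=F, B2=S, B4=T, B5=F, B6=E
test 10 (m=12, z=4) fires B2->S, B1->F, B4->T, B6->E, B5->F; hits B1=F, B2=S, B4=T, B5=F, B6=E
union over the pool: B1=T, B1=F, B2=S, B2=E, B3=T, B3=F, B4=T, B4=F, B5=F, B6=S, B6=E
uncovered (1 of 12): B5=T

Answer: 1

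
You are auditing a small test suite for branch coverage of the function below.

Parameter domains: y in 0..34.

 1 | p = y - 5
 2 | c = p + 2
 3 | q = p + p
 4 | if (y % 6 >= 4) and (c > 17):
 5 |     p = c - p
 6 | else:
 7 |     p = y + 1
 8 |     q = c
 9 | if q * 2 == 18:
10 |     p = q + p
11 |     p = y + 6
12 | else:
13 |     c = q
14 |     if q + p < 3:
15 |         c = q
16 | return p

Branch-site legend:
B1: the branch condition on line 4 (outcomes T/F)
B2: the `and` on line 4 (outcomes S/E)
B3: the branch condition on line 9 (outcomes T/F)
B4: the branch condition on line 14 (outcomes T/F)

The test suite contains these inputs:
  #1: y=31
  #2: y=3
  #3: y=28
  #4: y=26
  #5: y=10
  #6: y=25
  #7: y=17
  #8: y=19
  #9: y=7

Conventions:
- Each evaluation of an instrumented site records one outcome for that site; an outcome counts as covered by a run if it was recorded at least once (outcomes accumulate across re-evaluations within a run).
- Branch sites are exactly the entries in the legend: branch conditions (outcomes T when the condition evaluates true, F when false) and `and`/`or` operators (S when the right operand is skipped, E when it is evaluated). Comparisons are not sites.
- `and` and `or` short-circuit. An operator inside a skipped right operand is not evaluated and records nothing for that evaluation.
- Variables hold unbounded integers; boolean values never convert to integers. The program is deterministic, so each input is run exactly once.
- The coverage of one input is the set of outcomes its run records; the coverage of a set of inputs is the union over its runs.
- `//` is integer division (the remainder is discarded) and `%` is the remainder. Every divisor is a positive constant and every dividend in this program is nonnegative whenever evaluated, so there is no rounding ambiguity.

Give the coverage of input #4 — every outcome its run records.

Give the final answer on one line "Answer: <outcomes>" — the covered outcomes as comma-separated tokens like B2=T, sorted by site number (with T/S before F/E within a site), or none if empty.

Simulating input #4 (y=26) step by step:
  B2->S, B1->F, B3->F, B4->F
deduplicating events, the covered set is: B1=F, B2=S, B3=F, B4=F

Answer: B1=F, B2=S, B3=F, B4=F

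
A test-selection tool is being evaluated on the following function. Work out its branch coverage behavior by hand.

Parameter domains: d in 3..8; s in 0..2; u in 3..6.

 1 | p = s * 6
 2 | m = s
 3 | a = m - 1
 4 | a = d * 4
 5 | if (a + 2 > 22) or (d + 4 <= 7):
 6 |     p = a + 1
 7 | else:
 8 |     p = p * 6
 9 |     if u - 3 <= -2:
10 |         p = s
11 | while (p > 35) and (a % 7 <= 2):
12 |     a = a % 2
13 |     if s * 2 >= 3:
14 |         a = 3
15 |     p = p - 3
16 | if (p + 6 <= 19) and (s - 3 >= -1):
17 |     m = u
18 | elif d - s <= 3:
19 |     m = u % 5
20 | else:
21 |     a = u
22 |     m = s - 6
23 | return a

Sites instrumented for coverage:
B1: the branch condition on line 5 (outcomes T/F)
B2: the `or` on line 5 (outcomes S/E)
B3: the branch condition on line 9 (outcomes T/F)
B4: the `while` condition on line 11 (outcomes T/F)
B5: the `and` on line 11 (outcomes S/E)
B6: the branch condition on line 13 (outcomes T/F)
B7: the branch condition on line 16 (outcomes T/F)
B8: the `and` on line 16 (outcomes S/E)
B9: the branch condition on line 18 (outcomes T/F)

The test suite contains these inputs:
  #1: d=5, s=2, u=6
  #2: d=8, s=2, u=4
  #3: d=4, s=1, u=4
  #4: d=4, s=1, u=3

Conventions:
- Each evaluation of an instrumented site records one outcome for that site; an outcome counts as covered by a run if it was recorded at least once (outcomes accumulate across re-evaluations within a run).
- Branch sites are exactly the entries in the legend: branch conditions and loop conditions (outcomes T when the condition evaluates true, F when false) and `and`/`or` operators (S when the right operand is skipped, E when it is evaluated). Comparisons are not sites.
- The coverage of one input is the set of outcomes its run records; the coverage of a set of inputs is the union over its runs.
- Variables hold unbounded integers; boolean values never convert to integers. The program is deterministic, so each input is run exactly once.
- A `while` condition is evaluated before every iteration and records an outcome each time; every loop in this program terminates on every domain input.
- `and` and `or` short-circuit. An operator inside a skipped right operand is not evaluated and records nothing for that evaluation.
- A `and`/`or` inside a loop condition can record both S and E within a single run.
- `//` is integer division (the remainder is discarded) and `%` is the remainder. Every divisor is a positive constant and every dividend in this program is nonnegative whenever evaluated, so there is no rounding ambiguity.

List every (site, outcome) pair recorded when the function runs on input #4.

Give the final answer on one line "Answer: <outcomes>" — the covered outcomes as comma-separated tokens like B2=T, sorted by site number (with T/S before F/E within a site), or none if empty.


Running input #4 (d=4, s=1, u=3), event by event:
  B2->E, B1->F, B3->F, B5->E, B4->T, B6->F, B5->S, B4->F, B8->S, B7->F
  B9->T
as a set, this run covers: B1=F, B2=E, B3=F, B4=T, B4=F, B5=S, B5=E, B6=F, B7=F, B8=S, B9=T
Answer: B1=F, B2=E, B3=F, B4=T, B4=F, B5=S, B5=E, B6=F, B7=F, B8=S, B9=T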